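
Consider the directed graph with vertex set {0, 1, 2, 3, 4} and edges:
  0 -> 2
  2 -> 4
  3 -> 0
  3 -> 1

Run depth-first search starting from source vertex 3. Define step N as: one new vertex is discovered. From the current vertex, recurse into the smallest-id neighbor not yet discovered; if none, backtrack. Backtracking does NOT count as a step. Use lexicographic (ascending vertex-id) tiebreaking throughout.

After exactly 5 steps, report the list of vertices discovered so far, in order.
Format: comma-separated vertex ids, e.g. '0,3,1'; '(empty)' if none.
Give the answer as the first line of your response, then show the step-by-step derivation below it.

3,0,2,4,1

step 1: discover 3; path=3; order=3
step 2: discover 0; path=3>0; order=3,0
step 3: discover 2; path=3>0>2; order=3,0,2
step 4: discover 4; path=3>0>2>4; order=3,0,2,4
step 5: discover 1; path=3>1; order=3,0,2,4,1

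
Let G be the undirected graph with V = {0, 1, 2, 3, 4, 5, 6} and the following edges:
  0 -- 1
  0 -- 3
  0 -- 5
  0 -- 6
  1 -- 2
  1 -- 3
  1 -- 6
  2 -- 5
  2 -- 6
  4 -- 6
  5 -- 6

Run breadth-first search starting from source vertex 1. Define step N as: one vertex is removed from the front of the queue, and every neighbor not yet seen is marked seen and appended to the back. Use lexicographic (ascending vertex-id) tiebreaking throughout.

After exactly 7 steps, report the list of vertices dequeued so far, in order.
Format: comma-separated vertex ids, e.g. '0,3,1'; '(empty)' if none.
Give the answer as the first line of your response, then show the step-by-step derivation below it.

1,0,2,3,6,5,4

step 1: dequeue 1; queue=[0,2,3,6]; order=1
step 2: dequeue 0; queue=[2,3,6,5]; order=1,0
step 3: dequeue 2; queue=[3,6,5]; order=1,0,2
step 4: dequeue 3; queue=[6,5]; order=1,0,2,3
step 5: dequeue 6; queue=[5,4]; order=1,0,2,3,6
step 6: dequeue 5; queue=[4]; order=1,0,2,3,6,5
step 7: dequeue 4; queue=[(empty)]; order=1,0,2,3,6,5,4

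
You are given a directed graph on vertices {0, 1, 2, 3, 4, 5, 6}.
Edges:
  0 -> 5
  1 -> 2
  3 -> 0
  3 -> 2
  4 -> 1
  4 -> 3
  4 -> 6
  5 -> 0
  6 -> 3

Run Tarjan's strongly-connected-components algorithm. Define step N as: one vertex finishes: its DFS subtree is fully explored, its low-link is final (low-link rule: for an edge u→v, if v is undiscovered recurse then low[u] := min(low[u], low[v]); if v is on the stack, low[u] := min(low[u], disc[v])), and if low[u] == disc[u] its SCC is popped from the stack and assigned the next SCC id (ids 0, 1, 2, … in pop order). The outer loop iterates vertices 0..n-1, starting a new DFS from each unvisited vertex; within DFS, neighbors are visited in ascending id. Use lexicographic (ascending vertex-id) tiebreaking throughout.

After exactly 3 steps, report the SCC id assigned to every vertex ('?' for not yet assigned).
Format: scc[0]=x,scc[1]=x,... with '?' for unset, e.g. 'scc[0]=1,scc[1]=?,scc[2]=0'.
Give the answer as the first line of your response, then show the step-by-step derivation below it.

scc[0]=0,scc[1]=?,scc[2]=1,scc[3]=?,scc[4]=?,scc[5]=0,scc[6]=?

step 1: low=(low[0]=0,low[1]=?,low[2]=?,low[3]=?,low[4]=?,low[5]=0,low[6]=?); scc=(scc[0]=?,scc[1]=?,scc[2]=?,scc[3]=?,scc[4]=?,scc[5]=?,scc[6]=?)
step 2: low=(low[0]=0,low[1]=?,low[2]=?,low[3]=?,low[4]=?,low[5]=0,low[6]=?); scc=(scc[0]=0,scc[1]=?,scc[2]=?,scc[3]=?,scc[4]=?,scc[5]=0,scc[6]=?)
step 3: low=(low[0]=0,low[1]=2,low[2]=3,low[3]=?,low[4]=?,low[5]=0,low[6]=?); scc=(scc[0]=0,scc[1]=?,scc[2]=1,scc[3]=?,scc[4]=?,scc[5]=0,scc[6]=?)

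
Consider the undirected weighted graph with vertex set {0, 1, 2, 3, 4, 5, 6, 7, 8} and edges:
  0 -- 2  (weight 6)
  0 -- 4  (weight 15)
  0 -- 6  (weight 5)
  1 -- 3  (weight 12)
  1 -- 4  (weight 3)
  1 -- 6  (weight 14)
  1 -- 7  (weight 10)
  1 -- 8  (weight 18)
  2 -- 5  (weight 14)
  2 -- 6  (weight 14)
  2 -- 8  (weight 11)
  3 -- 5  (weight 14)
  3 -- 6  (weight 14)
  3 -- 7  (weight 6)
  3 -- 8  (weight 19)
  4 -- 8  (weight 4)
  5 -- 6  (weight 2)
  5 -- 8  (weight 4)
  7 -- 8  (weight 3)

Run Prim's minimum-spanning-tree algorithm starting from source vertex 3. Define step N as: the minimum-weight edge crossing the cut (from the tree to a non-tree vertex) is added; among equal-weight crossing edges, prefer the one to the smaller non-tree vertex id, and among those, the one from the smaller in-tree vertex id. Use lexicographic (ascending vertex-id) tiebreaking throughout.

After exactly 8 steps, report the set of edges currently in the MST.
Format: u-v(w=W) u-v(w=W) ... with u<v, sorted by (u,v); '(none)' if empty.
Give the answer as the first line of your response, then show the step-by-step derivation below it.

0-2(w=6) 0-6(w=5) 1-4(w=3) 3-7(w=6) 4-8(w=4) 5-6(w=2) 5-8(w=4) 7-8(w=3)

step 1: add edge 3-7 (w=6); MST = {3-7(w=6)}
step 2: add edge 7-8 (w=3); MST = {3-7(w=6) 7-8(w=3)}
step 3: add edge 4-8 (w=4); MST = {3-7(w=6) 4-8(w=4) 7-8(w=3)}
step 4: add edge 1-4 (w=3); MST = {1-4(w=3) 3-7(w=6) 4-8(w=4) 7-8(w=3)}
step 5: add edge 5-8 (w=4); MST = {1-4(w=3) 3-7(w=6) 4-8(w=4) 5-8(w=4) 7-8(w=3)}
step 6: add edge 5-6 (w=2); MST = {1-4(w=3) 3-7(w=6) 4-8(w=4) 5-6(w=2) 5-8(w=4) 7-8(w=3)}
step 7: add edge 0-6 (w=5); MST = {0-6(w=5) 1-4(w=3) 3-7(w=6) 4-8(w=4) 5-6(w=2) 5-8(w=4) 7-8(w=3)}
step 8: add edge 0-2 (w=6); MST = {0-2(w=6) 0-6(w=5) 1-4(w=3) 3-7(w=6) 4-8(w=4) 5-6(w=2) 5-8(w=4) 7-8(w=3)}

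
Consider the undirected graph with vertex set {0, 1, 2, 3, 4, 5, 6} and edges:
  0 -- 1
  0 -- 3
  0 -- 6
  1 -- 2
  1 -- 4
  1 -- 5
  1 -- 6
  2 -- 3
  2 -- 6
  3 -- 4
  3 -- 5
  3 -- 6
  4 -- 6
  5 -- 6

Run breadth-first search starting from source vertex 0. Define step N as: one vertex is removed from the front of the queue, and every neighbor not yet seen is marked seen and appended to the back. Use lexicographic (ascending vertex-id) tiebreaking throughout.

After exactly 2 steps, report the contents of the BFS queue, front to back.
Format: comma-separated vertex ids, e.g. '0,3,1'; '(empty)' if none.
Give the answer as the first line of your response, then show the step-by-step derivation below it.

3,6,2,4,5

step 1: dequeue 0; queue=[1,3,6]; order=0
step 2: dequeue 1; queue=[3,6,2,4,5]; order=0,1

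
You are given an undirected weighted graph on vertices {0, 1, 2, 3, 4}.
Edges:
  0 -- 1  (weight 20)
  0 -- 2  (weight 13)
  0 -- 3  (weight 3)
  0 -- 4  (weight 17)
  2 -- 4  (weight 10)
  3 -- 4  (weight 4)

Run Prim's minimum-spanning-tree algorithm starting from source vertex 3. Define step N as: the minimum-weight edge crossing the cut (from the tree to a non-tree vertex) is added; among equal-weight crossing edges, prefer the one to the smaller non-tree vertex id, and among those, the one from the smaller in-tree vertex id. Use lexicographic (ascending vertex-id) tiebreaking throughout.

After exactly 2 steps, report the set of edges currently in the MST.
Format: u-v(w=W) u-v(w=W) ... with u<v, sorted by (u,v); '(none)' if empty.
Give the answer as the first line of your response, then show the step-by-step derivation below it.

0-3(w=3) 3-4(w=4)

step 1: add edge 0-3 (w=3); MST = {0-3(w=3)}
step 2: add edge 3-4 (w=4); MST = {0-3(w=3) 3-4(w=4)}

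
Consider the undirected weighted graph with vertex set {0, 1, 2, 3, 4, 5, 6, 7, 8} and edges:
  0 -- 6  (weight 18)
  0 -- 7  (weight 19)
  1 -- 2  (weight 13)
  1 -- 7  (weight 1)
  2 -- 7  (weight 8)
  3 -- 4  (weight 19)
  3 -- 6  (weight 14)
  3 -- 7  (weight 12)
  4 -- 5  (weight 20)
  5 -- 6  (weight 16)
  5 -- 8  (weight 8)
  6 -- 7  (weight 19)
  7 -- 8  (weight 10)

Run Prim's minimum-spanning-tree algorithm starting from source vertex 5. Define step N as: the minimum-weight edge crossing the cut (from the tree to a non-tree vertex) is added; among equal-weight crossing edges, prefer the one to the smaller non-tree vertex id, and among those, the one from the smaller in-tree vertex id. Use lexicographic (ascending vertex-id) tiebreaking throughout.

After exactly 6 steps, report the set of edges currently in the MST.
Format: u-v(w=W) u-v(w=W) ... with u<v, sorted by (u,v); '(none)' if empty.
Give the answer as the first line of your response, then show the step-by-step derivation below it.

1-7(w=1) 2-7(w=8) 3-6(w=14) 3-7(w=12) 5-8(w=8) 7-8(w=10)

step 1: add edge 5-8 (w=8); MST = {5-8(w=8)}
step 2: add edge 7-8 (w=10); MST = {5-8(w=8) 7-8(w=10)}
step 3: add edge 1-7 (w=1); MST = {1-7(w=1) 5-8(w=8) 7-8(w=10)}
step 4: add edge 2-7 (w=8); MST = {1-7(w=1) 2-7(w=8) 5-8(w=8) 7-8(w=10)}
step 5: add edge 3-7 (w=12); MST = {1-7(w=1) 2-7(w=8) 3-7(w=12) 5-8(w=8) 7-8(w=10)}
step 6: add edge 3-6 (w=14); MST = {1-7(w=1) 2-7(w=8) 3-6(w=14) 3-7(w=12) 5-8(w=8) 7-8(w=10)}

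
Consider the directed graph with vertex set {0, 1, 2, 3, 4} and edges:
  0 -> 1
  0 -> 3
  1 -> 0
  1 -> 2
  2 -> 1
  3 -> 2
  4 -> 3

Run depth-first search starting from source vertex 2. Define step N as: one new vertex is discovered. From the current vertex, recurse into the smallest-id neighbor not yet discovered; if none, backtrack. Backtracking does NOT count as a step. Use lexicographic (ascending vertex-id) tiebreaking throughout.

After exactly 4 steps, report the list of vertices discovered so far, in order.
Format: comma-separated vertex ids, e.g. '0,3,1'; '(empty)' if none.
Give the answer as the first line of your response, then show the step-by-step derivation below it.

2,1,0,3

step 1: discover 2; path=2; order=2
step 2: discover 1; path=2>1; order=2,1
step 3: discover 0; path=2>1>0; order=2,1,0
step 4: discover 3; path=2>1>0>3; order=2,1,0,3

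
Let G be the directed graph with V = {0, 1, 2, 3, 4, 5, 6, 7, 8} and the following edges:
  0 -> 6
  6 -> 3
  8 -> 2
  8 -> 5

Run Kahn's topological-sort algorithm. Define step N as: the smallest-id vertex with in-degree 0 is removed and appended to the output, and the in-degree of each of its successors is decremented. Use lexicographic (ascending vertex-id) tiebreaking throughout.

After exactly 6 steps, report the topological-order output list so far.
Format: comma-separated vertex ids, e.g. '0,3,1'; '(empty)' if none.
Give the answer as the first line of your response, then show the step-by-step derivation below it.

0,1,4,6,3,7

step 1: output 0; order=[0]; indeg=(0,0,1,1,0,1,0,0,0)
step 2: output 1; order=[0,1]; indeg=(0,0,1,1,0,1,0,0,0)
step 3: output 4; order=[0,1,4]; indeg=(0,0,1,1,0,1,0,0,0)
step 4: output 6; order=[0,1,4,6]; indeg=(0,0,1,0,0,1,0,0,0)
step 5: output 3; order=[0,1,4,6,3]; indeg=(0,0,1,0,0,1,0,0,0)
step 6: output 7; order=[0,1,4,6,3,7]; indeg=(0,0,1,0,0,1,0,0,0)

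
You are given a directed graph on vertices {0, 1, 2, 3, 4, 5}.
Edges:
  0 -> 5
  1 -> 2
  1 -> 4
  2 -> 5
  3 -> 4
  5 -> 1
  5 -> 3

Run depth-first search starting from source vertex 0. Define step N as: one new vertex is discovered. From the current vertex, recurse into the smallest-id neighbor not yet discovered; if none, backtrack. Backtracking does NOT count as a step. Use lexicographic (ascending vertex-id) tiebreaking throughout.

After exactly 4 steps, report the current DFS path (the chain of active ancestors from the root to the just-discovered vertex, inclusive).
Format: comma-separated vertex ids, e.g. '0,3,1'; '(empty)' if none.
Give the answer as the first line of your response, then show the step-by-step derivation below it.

0,5,1,2

step 1: discover 0; path=0; order=0
step 2: discover 5; path=0>5; order=0,5
step 3: discover 1; path=0>5>1; order=0,5,1
step 4: discover 2; path=0>5>1>2; order=0,5,1,2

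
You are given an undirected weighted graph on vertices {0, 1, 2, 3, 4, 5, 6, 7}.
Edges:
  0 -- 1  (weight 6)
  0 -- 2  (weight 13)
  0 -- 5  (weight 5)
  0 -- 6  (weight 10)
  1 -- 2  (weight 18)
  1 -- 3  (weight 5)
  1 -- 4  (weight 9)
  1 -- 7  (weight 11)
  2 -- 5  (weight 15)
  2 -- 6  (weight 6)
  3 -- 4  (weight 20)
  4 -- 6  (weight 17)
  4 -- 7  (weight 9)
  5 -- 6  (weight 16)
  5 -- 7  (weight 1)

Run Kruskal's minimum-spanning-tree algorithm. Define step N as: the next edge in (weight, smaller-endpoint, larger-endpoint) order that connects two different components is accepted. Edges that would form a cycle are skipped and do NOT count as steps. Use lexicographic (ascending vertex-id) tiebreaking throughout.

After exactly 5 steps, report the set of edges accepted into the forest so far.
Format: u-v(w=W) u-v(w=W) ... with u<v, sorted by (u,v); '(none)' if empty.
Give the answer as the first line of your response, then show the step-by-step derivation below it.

0-1(w=6) 0-5(w=5) 1-3(w=5) 2-6(w=6) 5-7(w=1)

step 1: add edge 5-7 (w=1); MST = {5-7(w=1)}
step 2: add edge 0-5 (w=5); MST = {0-5(w=5) 5-7(w=1)}
step 3: add edge 1-3 (w=5); MST = {0-5(w=5) 1-3(w=5) 5-7(w=1)}
step 4: add edge 0-1 (w=6); MST = {0-1(w=6) 0-5(w=5) 1-3(w=5) 5-7(w=1)}
step 5: add edge 2-6 (w=6); MST = {0-1(w=6) 0-5(w=5) 1-3(w=5) 2-6(w=6) 5-7(w=1)}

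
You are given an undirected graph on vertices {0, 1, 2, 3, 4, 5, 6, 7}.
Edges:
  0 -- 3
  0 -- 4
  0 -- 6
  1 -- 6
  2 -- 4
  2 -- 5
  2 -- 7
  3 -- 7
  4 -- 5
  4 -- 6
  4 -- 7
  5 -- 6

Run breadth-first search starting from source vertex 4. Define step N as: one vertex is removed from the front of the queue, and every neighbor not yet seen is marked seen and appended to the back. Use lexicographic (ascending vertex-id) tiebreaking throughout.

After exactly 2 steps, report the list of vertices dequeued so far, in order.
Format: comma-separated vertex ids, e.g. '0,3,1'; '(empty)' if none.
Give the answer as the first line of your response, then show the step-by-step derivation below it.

4,0

step 1: dequeue 4; queue=[0,2,5,6,7]; order=4
step 2: dequeue 0; queue=[2,5,6,7,3]; order=4,0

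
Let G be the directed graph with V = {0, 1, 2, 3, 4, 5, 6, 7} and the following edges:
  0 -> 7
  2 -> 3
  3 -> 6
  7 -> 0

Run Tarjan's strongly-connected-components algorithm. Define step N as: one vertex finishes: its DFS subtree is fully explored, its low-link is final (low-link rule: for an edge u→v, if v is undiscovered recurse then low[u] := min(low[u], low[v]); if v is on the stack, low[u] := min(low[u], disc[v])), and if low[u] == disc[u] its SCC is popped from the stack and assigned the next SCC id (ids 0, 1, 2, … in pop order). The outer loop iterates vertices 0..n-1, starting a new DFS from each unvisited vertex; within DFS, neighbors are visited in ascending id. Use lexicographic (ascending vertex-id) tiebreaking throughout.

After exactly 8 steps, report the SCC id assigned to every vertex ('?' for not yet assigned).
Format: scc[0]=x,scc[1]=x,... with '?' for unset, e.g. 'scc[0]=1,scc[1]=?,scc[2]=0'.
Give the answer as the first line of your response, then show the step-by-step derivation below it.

scc[0]=0,scc[1]=1,scc[2]=4,scc[3]=3,scc[4]=5,scc[5]=6,scc[6]=2,scc[7]=0

step 1: low=(low[0]=0,low[1]=?,low[2]=?,low[3]=?,low[4]=?,low[5]=?,low[6]=?,low[7]=0); scc=(scc[0]=?,scc[1]=?,scc[2]=?,scc[3]=?,scc[4]=?,scc[5]=?,scc[6]=?,scc[7]=?)
step 2: low=(low[0]=0,low[1]=?,low[2]=?,low[3]=?,low[4]=?,low[5]=?,low[6]=?,low[7]=0); scc=(scc[0]=0,scc[1]=?,scc[2]=?,scc[3]=?,scc[4]=?,scc[5]=?,scc[6]=?,scc[7]=0)
step 3: low=(low[0]=0,low[1]=2,low[2]=?,low[3]=?,low[4]=?,low[5]=?,low[6]=?,low[7]=0); scc=(scc[0]=0,scc[1]=1,scc[2]=?,scc[3]=?,scc[4]=?,scc[5]=?,scc[6]=?,scc[7]=0)
step 4: low=(low[0]=0,low[1]=2,low[2]=3,low[3]=4,low[4]=?,low[5]=?,low[6]=5,low[7]=0); scc=(scc[0]=0,scc[1]=1,scc[2]=?,scc[3]=?,scc[4]=?,scc[5]=?,scc[6]=2,scc[7]=0)
step 5: low=(low[0]=0,low[1]=2,low[2]=3,low[3]=4,low[4]=?,low[5]=?,low[6]=5,low[7]=0); scc=(scc[0]=0,scc[1]=1,scc[2]=?,scc[3]=3,scc[4]=?,scc[5]=?,scc[6]=2,scc[7]=0)
step 6: low=(low[0]=0,low[1]=2,low[2]=3,low[3]=4,low[4]=?,low[5]=?,low[6]=5,low[7]=0); scc=(scc[0]=0,scc[1]=1,scc[2]=4,scc[3]=3,scc[4]=?,scc[5]=?,scc[6]=2,scc[7]=0)
step 7: low=(low[0]=0,low[1]=2,low[2]=3,low[3]=4,low[4]=6,low[5]=?,low[6]=5,low[7]=0); scc=(scc[0]=0,scc[1]=1,scc[2]=4,scc[3]=3,scc[4]=5,scc[5]=?,scc[6]=2,scc[7]=0)
step 8: low=(low[0]=0,low[1]=2,low[2]=3,low[3]=4,low[4]=6,low[5]=7,low[6]=5,low[7]=0); scc=(scc[0]=0,scc[1]=1,scc[2]=4,scc[3]=3,scc[4]=5,scc[5]=6,scc[6]=2,scc[7]=0)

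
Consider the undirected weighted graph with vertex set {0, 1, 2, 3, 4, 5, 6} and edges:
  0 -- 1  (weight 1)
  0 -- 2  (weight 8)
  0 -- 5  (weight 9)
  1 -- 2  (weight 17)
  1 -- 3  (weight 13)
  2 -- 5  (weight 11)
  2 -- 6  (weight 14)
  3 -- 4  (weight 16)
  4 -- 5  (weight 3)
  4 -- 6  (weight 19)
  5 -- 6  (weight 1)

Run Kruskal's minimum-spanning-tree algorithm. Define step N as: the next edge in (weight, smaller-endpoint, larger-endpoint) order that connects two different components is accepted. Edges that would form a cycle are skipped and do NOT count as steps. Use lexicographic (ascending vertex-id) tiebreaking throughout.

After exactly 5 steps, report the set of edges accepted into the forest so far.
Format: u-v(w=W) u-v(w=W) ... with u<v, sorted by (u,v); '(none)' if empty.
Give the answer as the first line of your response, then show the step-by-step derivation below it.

0-1(w=1) 0-2(w=8) 0-5(w=9) 4-5(w=3) 5-6(w=1)

step 1: add edge 0-1 (w=1); MST = {0-1(w=1)}
step 2: add edge 5-6 (w=1); MST = {0-1(w=1) 5-6(w=1)}
step 3: add edge 4-5 (w=3); MST = {0-1(w=1) 4-5(w=3) 5-6(w=1)}
step 4: add edge 0-2 (w=8); MST = {0-1(w=1) 0-2(w=8) 4-5(w=3) 5-6(w=1)}
step 5: add edge 0-5 (w=9); MST = {0-1(w=1) 0-2(w=8) 0-5(w=9) 4-5(w=3) 5-6(w=1)}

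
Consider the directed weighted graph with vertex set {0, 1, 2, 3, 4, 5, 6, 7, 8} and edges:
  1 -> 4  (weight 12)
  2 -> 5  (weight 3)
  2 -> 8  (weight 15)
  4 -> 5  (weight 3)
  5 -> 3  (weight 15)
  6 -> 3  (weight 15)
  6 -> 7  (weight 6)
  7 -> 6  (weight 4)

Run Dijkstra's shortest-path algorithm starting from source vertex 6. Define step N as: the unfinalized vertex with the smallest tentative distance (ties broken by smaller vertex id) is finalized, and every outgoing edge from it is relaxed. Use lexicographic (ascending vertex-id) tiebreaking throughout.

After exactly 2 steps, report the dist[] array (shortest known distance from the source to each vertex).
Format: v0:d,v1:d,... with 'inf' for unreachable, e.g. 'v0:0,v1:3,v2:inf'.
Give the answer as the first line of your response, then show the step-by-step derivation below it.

v0:inf,v1:inf,v2:inf,v3:15,v4:inf,v5:inf,v6:0,v7:6,v8:inf

step 1: dist = v0:inf,v1:inf,v2:inf,v3:15,v4:inf,v5:inf,v6:0,v7:6,v8:inf
step 2: dist = v0:inf,v1:inf,v2:inf,v3:15,v4:inf,v5:inf,v6:0,v7:6,v8:inf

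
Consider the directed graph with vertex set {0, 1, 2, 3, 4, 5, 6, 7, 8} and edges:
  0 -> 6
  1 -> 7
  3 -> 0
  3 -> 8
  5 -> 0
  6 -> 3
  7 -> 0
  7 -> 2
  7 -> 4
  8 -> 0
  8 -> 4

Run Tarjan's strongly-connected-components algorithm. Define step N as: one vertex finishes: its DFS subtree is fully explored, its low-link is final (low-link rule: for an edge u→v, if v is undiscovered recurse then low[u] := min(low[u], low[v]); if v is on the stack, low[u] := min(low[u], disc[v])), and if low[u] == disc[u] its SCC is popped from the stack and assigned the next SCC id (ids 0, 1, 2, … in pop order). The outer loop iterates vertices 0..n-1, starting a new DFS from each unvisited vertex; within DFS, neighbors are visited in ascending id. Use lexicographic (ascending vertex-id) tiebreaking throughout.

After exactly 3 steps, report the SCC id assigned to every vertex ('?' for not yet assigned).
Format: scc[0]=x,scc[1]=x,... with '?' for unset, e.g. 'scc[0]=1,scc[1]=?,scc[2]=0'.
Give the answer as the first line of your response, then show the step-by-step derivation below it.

scc[0]=?,scc[1]=?,scc[2]=?,scc[3]=?,scc[4]=0,scc[5]=?,scc[6]=?,scc[7]=?,scc[8]=?

step 1: low=(low[0]=0,low[1]=?,low[2]=?,low[3]=0,low[4]=4,low[5]=?,low[6]=1,low[7]=?,low[8]=0); scc=(scc[0]=?,scc[1]=?,scc[2]=?,scc[3]=?,scc[4]=0,scc[5]=?,scc[6]=?,scc[7]=?,scc[8]=?)
step 2: low=(low[0]=0,low[1]=?,low[2]=?,low[3]=0,low[4]=4,low[5]=?,low[6]=1,low[7]=?,low[8]=0); scc=(scc[0]=?,scc[1]=?,scc[2]=?,scc[3]=?,scc[4]=0,scc[5]=?,scc[6]=?,scc[7]=?,scc[8]=?)
step 3: low=(low[0]=0,low[1]=?,low[2]=?,low[3]=0,low[4]=4,low[5]=?,low[6]=1,low[7]=?,low[8]=0); scc=(scc[0]=?,scc[1]=?,scc[2]=?,scc[3]=?,scc[4]=0,scc[5]=?,scc[6]=?,scc[7]=?,scc[8]=?)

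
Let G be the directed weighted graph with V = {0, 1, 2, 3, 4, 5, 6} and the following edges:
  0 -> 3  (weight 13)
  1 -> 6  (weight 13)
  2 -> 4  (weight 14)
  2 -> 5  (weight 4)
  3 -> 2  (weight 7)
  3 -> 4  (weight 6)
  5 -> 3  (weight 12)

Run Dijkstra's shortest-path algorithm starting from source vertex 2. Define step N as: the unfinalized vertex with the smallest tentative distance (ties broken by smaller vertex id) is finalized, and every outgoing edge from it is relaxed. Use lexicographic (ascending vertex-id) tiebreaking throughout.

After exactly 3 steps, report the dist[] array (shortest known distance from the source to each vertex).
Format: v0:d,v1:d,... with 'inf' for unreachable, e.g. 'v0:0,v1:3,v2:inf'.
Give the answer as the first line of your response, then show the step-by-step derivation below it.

v0:inf,v1:inf,v2:0,v3:16,v4:14,v5:4,v6:inf

step 1: dist = v0:inf,v1:inf,v2:0,v3:inf,v4:14,v5:4,v6:inf
step 2: dist = v0:inf,v1:inf,v2:0,v3:16,v4:14,v5:4,v6:inf
step 3: dist = v0:inf,v1:inf,v2:0,v3:16,v4:14,v5:4,v6:inf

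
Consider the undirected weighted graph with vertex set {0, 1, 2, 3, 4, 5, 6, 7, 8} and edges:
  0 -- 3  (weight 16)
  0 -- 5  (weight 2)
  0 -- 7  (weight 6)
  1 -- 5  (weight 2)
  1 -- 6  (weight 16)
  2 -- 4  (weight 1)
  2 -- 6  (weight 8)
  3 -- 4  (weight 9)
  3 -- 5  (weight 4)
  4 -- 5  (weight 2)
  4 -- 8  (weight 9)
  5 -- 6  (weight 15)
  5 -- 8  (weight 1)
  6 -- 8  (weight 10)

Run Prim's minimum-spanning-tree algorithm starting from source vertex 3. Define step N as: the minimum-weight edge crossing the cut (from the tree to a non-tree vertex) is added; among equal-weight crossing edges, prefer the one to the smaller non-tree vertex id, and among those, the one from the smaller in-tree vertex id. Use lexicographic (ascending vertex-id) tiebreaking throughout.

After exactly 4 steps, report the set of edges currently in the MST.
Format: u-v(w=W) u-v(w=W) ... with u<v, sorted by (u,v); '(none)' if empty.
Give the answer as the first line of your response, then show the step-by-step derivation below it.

0-5(w=2) 1-5(w=2) 3-5(w=4) 5-8(w=1)

step 1: add edge 3-5 (w=4); MST = {3-5(w=4)}
step 2: add edge 5-8 (w=1); MST = {3-5(w=4) 5-8(w=1)}
step 3: add edge 0-5 (w=2); MST = {0-5(w=2) 3-5(w=4) 5-8(w=1)}
step 4: add edge 1-5 (w=2); MST = {0-5(w=2) 1-5(w=2) 3-5(w=4) 5-8(w=1)}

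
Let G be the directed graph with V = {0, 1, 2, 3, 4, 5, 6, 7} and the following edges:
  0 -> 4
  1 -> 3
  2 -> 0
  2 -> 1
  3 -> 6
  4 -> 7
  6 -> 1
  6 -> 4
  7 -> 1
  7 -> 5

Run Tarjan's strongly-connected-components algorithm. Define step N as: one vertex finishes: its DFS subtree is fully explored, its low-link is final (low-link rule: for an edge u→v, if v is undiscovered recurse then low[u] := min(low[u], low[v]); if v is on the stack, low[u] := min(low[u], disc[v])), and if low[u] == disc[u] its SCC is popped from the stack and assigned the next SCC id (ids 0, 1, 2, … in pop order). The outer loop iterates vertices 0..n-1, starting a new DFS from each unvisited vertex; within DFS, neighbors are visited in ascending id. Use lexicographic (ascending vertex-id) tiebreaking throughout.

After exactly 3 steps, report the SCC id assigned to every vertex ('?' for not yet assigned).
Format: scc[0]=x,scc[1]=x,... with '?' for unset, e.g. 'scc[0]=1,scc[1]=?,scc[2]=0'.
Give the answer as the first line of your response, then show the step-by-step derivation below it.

scc[0]=?,scc[1]=?,scc[2]=?,scc[3]=?,scc[4]=?,scc[5]=?,scc[6]=?,scc[7]=?

step 1: low=(low[0]=0,low[1]=3,low[2]=?,low[3]=4,low[4]=1,low[5]=?,low[6]=1,low[7]=2); scc=(scc[0]=?,scc[1]=?,scc[2]=?,scc[3]=?,scc[4]=?,scc[5]=?,scc[6]=?,scc[7]=?)
step 2: low=(low[0]=0,low[1]=3,low[2]=?,low[3]=1,low[4]=1,low[5]=?,low[6]=1,low[7]=2); scc=(scc[0]=?,scc[1]=?,scc[2]=?,scc[3]=?,scc[4]=?,scc[5]=?,scc[6]=?,scc[7]=?)
step 3: low=(low[0]=0,low[1]=1,low[2]=?,low[3]=1,low[4]=1,low[5]=?,low[6]=1,low[7]=2); scc=(scc[0]=?,scc[1]=?,scc[2]=?,scc[3]=?,scc[4]=?,scc[5]=?,scc[6]=?,scc[7]=?)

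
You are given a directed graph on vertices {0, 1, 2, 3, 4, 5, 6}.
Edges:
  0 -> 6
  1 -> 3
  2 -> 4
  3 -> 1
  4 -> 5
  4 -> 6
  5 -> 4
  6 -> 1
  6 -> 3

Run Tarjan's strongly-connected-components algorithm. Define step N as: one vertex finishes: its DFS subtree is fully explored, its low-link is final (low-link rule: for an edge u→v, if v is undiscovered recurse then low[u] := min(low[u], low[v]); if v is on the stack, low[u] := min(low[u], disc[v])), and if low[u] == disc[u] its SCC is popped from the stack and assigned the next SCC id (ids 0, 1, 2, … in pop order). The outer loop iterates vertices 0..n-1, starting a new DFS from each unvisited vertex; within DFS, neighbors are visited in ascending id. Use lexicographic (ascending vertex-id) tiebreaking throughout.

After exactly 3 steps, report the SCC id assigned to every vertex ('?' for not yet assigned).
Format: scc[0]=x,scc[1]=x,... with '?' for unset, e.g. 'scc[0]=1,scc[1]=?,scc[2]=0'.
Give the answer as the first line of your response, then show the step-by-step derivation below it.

scc[0]=?,scc[1]=0,scc[2]=?,scc[3]=0,scc[4]=?,scc[5]=?,scc[6]=1

step 1: low=(low[0]=0,low[1]=2,low[2]=?,low[3]=2,low[4]=?,low[5]=?,low[6]=1); scc=(scc[0]=?,scc[1]=?,scc[2]=?,scc[3]=?,scc[4]=?,scc[5]=?,scc[6]=?)
step 2: low=(low[0]=0,low[1]=2,low[2]=?,low[3]=2,low[4]=?,low[5]=?,low[6]=1); scc=(scc[0]=?,scc[1]=0,scc[2]=?,scc[3]=0,scc[4]=?,scc[5]=?,scc[6]=?)
step 3: low=(low[0]=0,low[1]=2,low[2]=?,low[3]=2,low[4]=?,low[5]=?,low[6]=1); scc=(scc[0]=?,scc[1]=0,scc[2]=?,scc[3]=0,scc[4]=?,scc[5]=?,scc[6]=1)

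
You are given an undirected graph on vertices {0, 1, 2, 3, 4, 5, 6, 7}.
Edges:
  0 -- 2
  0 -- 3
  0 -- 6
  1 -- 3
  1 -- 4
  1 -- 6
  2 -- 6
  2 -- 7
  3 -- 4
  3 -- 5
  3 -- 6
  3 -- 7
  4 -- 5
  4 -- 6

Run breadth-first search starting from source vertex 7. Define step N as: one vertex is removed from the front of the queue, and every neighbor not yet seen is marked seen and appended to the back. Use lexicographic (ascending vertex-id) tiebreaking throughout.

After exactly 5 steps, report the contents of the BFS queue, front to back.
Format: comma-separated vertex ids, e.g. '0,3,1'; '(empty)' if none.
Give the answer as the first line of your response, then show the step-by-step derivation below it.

1,4,5

step 1: dequeue 7; queue=[2,3]; order=7
step 2: dequeue 2; queue=[3,0,6]; order=7,2
step 3: dequeue 3; queue=[0,6,1,4,5]; order=7,2,3
step 4: dequeue 0; queue=[6,1,4,5]; order=7,2,3,0
step 5: dequeue 6; queue=[1,4,5]; order=7,2,3,0,6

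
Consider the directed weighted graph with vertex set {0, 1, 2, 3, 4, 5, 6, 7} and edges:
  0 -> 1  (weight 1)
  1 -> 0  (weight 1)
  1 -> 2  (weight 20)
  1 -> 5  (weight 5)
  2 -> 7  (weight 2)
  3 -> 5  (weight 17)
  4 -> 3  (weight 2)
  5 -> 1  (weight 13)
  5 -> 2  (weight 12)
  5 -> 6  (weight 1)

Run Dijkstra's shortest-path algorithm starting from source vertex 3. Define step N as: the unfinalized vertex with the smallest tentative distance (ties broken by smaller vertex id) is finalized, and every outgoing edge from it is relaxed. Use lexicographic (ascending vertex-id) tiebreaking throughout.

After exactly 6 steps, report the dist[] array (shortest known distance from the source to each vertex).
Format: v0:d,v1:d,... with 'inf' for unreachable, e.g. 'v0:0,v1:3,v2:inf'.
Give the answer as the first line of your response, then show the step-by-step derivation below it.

v0:31,v1:30,v2:29,v3:0,v4:inf,v5:17,v6:18,v7:31

step 1: dist = v0:inf,v1:inf,v2:inf,v3:0,v4:inf,v5:17,v6:inf,v7:inf
step 2: dist = v0:inf,v1:30,v2:29,v3:0,v4:inf,v5:17,v6:18,v7:inf
step 3: dist = v0:inf,v1:30,v2:29,v3:0,v4:inf,v5:17,v6:18,v7:inf
step 4: dist = v0:inf,v1:30,v2:29,v3:0,v4:inf,v5:17,v6:18,v7:31
step 5: dist = v0:31,v1:30,v2:29,v3:0,v4:inf,v5:17,v6:18,v7:31
step 6: dist = v0:31,v1:30,v2:29,v3:0,v4:inf,v5:17,v6:18,v7:31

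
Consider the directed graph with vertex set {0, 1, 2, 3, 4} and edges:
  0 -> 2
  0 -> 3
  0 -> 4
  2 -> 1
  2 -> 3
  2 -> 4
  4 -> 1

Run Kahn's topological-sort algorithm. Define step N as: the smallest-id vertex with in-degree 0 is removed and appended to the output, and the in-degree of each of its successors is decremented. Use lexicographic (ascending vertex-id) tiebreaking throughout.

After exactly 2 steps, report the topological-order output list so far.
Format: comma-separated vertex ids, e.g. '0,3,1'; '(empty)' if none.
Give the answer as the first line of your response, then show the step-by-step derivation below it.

0,2

step 1: output 0; order=[0]; indeg=(0,2,0,1,1)
step 2: output 2; order=[0,2]; indeg=(0,1,0,0,0)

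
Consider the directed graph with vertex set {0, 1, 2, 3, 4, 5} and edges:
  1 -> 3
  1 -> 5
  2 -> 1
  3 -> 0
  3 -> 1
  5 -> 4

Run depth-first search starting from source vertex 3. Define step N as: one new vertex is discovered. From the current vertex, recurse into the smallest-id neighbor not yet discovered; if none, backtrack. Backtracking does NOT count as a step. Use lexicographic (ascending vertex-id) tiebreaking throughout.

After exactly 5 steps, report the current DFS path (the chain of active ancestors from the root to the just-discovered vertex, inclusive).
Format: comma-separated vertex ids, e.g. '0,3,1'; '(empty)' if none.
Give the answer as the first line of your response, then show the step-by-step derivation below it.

3,1,5,4

step 1: discover 3; path=3; order=3
step 2: discover 0; path=3>0; order=3,0
step 3: discover 1; path=3>1; order=3,0,1
step 4: discover 5; path=3>1>5; order=3,0,1,5
step 5: discover 4; path=3>1>5>4; order=3,0,1,5,4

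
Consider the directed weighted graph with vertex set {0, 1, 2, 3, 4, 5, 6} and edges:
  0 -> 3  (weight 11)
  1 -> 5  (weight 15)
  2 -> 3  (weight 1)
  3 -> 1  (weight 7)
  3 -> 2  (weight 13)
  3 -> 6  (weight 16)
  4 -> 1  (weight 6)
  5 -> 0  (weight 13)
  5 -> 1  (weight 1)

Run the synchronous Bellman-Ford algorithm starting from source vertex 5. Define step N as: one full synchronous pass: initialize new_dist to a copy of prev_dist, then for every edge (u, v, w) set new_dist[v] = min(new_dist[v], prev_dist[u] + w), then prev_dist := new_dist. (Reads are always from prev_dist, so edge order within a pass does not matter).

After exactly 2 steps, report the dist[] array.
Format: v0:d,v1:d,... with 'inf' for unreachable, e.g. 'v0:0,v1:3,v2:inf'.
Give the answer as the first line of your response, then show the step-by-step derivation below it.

v0:13,v1:1,v2:inf,v3:24,v4:inf,v5:0,v6:inf

step 1: dist = v0:13,v1:1,v2:inf,v3:inf,v4:inf,v5:0,v6:inf
step 2: dist = v0:13,v1:1,v2:inf,v3:24,v4:inf,v5:0,v6:inf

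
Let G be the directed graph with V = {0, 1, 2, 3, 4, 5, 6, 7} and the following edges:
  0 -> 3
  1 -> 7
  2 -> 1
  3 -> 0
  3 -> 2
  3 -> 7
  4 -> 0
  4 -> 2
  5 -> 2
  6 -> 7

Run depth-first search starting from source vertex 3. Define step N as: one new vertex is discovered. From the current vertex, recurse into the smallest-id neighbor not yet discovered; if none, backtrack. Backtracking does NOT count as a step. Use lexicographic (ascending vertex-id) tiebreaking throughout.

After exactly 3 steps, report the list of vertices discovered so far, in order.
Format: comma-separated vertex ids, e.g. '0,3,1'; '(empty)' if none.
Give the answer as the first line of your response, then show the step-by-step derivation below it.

3,0,2

step 1: discover 3; path=3; order=3
step 2: discover 0; path=3>0; order=3,0
step 3: discover 2; path=3>2; order=3,0,2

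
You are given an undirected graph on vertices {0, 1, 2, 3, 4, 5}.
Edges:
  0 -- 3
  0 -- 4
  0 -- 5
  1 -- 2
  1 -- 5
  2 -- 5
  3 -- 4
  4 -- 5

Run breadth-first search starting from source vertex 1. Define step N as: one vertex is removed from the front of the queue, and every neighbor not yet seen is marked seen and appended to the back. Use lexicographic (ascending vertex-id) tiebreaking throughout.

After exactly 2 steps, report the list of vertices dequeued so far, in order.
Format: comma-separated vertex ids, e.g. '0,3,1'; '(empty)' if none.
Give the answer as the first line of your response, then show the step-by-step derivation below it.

1,2

step 1: dequeue 1; queue=[2,5]; order=1
step 2: dequeue 2; queue=[5]; order=1,2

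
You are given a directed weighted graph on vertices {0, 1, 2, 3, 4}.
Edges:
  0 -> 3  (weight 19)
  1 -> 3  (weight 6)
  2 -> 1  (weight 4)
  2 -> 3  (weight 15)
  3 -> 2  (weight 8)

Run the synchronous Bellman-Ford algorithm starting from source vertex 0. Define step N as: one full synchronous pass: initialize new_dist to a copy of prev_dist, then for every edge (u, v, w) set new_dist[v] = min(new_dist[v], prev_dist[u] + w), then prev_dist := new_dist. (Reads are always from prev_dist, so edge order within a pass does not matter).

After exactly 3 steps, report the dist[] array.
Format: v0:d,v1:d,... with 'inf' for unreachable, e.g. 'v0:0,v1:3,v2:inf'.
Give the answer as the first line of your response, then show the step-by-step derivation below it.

v0:0,v1:31,v2:27,v3:19,v4:inf

step 1: dist = v0:0,v1:inf,v2:inf,v3:19,v4:inf
step 2: dist = v0:0,v1:inf,v2:27,v3:19,v4:inf
step 3: dist = v0:0,v1:31,v2:27,v3:19,v4:inf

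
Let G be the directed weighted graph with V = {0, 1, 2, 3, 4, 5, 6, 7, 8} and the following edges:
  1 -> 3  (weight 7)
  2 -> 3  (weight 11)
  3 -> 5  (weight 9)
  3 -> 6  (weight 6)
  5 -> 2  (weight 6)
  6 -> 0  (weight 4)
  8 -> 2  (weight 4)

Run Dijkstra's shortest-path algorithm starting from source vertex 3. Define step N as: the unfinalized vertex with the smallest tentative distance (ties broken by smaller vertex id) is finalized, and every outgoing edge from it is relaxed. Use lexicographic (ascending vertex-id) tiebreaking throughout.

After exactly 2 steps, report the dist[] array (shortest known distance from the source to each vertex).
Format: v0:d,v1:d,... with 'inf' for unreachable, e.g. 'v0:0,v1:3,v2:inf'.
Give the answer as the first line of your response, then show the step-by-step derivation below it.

v0:10,v1:inf,v2:inf,v3:0,v4:inf,v5:9,v6:6,v7:inf,v8:inf

step 1: dist = v0:inf,v1:inf,v2:inf,v3:0,v4:inf,v5:9,v6:6,v7:inf,v8:inf
step 2: dist = v0:10,v1:inf,v2:inf,v3:0,v4:inf,v5:9,v6:6,v7:inf,v8:inf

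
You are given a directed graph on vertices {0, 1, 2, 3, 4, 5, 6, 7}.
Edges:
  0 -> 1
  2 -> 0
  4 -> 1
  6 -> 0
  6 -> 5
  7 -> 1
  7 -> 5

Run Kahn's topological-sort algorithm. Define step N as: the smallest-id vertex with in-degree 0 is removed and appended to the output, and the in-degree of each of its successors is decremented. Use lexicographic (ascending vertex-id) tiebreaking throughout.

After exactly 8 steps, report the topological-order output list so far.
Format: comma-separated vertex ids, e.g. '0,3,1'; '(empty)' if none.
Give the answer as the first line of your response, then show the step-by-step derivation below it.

2,3,4,6,0,7,1,5

step 1: output 2; order=[2]; indeg=(1,3,0,0,0,2,0,0)
step 2: output 3; order=[2,3]; indeg=(1,3,0,0,0,2,0,0)
step 3: output 4; order=[2,3,4]; indeg=(1,2,0,0,0,2,0,0)
step 4: output 6; order=[2,3,4,6]; indeg=(0,2,0,0,0,1,0,0)
step 5: output 0; order=[2,3,4,6,0]; indeg=(0,1,0,0,0,1,0,0)
step 6: output 7; order=[2,3,4,6,0,7]; indeg=(0,0,0,0,0,0,0,0)
step 7: output 1; order=[2,3,4,6,0,7,1]; indeg=(0,0,0,0,0,0,0,0)
step 8: output 5; order=[2,3,4,6,0,7,1,5]; indeg=(0,0,0,0,0,0,0,0)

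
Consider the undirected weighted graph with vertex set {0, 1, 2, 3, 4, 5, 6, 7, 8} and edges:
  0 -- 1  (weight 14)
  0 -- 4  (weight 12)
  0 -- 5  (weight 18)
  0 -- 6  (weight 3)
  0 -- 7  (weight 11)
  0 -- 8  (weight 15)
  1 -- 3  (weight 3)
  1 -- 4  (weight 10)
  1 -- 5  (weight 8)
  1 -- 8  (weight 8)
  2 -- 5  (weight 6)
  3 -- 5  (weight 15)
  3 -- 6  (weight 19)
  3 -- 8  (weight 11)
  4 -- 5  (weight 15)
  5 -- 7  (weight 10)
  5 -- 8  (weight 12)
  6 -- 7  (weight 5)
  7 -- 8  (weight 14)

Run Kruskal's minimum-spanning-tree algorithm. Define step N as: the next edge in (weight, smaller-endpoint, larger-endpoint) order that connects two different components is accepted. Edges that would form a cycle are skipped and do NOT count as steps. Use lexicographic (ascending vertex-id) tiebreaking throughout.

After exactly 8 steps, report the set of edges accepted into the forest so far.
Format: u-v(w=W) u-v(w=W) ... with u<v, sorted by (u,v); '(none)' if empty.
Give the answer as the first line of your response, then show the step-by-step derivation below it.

0-6(w=3) 1-3(w=3) 1-4(w=10) 1-5(w=8) 1-8(w=8) 2-5(w=6) 5-7(w=10) 6-7(w=5)

step 1: add edge 0-6 (w=3); MST = {0-6(w=3)}
step 2: add edge 1-3 (w=3); MST = {0-6(w=3) 1-3(w=3)}
step 3: add edge 6-7 (w=5); MST = {0-6(w=3) 1-3(w=3) 6-7(w=5)}
step 4: add edge 2-5 (w=6); MST = {0-6(w=3) 1-3(w=3) 2-5(w=6) 6-7(w=5)}
step 5: add edge 1-5 (w=8); MST = {0-6(w=3) 1-3(w=3) 1-5(w=8) 2-5(w=6) 6-7(w=5)}
step 6: add edge 1-8 (w=8); MST = {0-6(w=3) 1-3(w=3) 1-5(w=8) 1-8(w=8) 2-5(w=6) 6-7(w=5)}
step 7: add edge 1-4 (w=10); MST = {0-6(w=3) 1-3(w=3) 1-4(w=10) 1-5(w=8) 1-8(w=8) 2-5(w=6) 6-7(w=5)}
step 8: add edge 5-7 (w=10); MST = {0-6(w=3) 1-3(w=3) 1-4(w=10) 1-5(w=8) 1-8(w=8) 2-5(w=6) 5-7(w=10) 6-7(w=5)}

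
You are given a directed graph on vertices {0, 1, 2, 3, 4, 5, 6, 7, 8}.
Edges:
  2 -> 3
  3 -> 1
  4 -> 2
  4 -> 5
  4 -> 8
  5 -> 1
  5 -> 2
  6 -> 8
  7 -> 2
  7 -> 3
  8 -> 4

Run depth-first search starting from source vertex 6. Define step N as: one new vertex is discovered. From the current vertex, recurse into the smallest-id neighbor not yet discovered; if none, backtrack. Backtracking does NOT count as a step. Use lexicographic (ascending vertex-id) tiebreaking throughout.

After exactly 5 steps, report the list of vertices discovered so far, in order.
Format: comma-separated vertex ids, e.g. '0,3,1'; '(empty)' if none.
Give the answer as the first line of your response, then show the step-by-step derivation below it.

6,8,4,2,3

step 1: discover 6; path=6; order=6
step 2: discover 8; path=6>8; order=6,8
step 3: discover 4; path=6>8>4; order=6,8,4
step 4: discover 2; path=6>8>4>2; order=6,8,4,2
step 5: discover 3; path=6>8>4>2>3; order=6,8,4,2,3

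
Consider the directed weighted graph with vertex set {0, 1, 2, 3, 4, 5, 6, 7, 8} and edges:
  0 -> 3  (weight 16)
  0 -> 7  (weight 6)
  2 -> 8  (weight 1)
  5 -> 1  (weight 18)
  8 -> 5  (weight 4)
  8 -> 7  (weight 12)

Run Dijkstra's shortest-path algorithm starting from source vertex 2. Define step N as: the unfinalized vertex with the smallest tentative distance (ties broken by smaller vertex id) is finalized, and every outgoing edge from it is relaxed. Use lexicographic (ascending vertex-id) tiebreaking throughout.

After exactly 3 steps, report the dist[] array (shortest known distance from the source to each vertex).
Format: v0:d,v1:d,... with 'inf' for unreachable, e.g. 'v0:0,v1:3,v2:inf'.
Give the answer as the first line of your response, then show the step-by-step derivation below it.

v0:inf,v1:23,v2:0,v3:inf,v4:inf,v5:5,v6:inf,v7:13,v8:1

step 1: dist = v0:inf,v1:inf,v2:0,v3:inf,v4:inf,v5:inf,v6:inf,v7:inf,v8:1
step 2: dist = v0:inf,v1:inf,v2:0,v3:inf,v4:inf,v5:5,v6:inf,v7:13,v8:1
step 3: dist = v0:inf,v1:23,v2:0,v3:inf,v4:inf,v5:5,v6:inf,v7:13,v8:1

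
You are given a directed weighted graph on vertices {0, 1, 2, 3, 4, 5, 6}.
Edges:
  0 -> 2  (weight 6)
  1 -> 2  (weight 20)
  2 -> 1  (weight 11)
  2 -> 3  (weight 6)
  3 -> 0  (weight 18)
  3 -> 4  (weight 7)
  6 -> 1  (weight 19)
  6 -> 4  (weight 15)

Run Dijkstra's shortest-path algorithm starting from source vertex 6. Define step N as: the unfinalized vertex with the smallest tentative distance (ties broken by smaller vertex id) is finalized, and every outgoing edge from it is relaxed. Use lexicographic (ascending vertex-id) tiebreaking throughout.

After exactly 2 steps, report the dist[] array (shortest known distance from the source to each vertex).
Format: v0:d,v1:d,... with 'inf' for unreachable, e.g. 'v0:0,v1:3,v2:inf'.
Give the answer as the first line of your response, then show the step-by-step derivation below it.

v0:inf,v1:19,v2:inf,v3:inf,v4:15,v5:inf,v6:0

step 1: dist = v0:inf,v1:19,v2:inf,v3:inf,v4:15,v5:inf,v6:0
step 2: dist = v0:inf,v1:19,v2:inf,v3:inf,v4:15,v5:inf,v6:0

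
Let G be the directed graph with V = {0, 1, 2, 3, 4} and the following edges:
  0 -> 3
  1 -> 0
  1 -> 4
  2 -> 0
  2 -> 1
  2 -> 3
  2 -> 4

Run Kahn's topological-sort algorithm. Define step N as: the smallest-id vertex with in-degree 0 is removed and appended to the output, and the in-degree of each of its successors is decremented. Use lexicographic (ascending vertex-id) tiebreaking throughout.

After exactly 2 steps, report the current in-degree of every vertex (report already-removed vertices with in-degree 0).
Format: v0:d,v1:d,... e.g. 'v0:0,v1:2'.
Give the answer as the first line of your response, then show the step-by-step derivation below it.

v0:0,v1:0,v2:0,v3:1,v4:0

step 1: output 2; order=[2]; indeg=(1,0,0,1,1)
step 2: output 1; order=[2,1]; indeg=(0,0,0,1,0)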